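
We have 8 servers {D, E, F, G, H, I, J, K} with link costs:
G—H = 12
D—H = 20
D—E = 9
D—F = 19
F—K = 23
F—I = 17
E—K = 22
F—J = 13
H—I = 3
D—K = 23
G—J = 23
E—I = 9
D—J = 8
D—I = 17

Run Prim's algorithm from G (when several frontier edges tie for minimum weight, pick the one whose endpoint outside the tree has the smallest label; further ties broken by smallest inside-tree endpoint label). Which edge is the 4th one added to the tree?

Prim's algorithm from G:
Step 1: cheapest edge leaving the tree is G—H (12); add H.
Step 2: cheapest edge leaving the tree is H—I (3); add I.
Step 3: cheapest edge leaving the tree is E—I (9); add E.
Step 4: cheapest edge leaving the tree is D—E (9); add D.
Step 5: cheapest edge leaving the tree is D—J (8); add J.
Step 6: cheapest edge leaving the tree is F—J (13); add F.
Step 7: cheapest edge leaving the tree is E—K (22); add K.
The 4th edge added is D—E.

D-E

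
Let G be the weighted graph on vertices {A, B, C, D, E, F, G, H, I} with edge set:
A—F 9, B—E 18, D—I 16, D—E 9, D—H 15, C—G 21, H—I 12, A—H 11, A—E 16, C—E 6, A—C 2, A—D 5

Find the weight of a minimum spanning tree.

84

Grow the tree from F using Prim:
Step 1: frontier [A—F 9] → take A—F (9); add A.
Step 2: frontier [A—C 2, A—D 5, A—H 11, A—E 16] → take A—C (2); add C.
Step 3: frontier [A—D 5, A—H 11, A—E 16, C—E 6, C—G 21] → take A—D (5); add D.
Step 4: frontier [A—H 11, A—E 16, C—E 6, C—G 21, D—E 9, D—H 15, D—I 16] → take C—E (6); add E.
Step 5: frontier [A—H 11, C—G 21, D—H 15, D—I 16, B—E 18] → take A—H (11); add H.
Step 6: frontier [C—G 21, D—I 16, B—E 18, H—I 12] → take H—I (12); add I.
Step 7: frontier [C—G 21, B—E 18] → take B—E (18); add B.
Step 8: frontier [C—G 21] → take C—G (21); add G.
MST edges: A—F, A—C, A—D, C—E, A—H, H—I, B—E, C—G; total weight 9+2+5+6+11+12+18+21 = 84.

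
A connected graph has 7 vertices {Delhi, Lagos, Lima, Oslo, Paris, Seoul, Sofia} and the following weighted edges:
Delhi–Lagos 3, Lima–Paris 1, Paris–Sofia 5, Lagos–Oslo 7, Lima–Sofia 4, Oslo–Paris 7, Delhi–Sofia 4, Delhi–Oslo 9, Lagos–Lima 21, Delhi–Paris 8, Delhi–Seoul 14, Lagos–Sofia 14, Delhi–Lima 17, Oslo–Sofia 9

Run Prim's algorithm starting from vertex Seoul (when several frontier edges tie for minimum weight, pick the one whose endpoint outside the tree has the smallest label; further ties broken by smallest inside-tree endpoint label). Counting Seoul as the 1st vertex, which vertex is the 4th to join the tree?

Grow the tree from Seoul using Prim:
Step 1: frontier [Delhi–Seoul 14] → take Delhi–Seoul (14); add Delhi.
Step 2: frontier [Delhi–Lagos 3, Delhi–Sofia 4, Delhi–Paris 8, Delhi–Oslo 9, Delhi–Lima 17] → take Delhi–Lagos (3); add Lagos.
Step 3: frontier [Delhi–Sofia 4, Delhi–Paris 8, Delhi–Oslo 9, Delhi–Lima 17, Lagos–Oslo 7, Lagos–Sofia 14, Lagos–Lima 21] → take Delhi–Sofia (4); add Sofia.
Step 4: frontier [Delhi–Paris 8, Delhi–Oslo 9, Delhi–Lima 17, Lagos–Oslo 7, Lagos–Lima 21, Lima–Sofia 4, Paris–Sofia 5, Oslo–Sofia 9] → take Lima–Sofia (4); add Lima.
Step 5: frontier [Delhi–Paris 8, Delhi–Oslo 9, Lagos–Oslo 7, Lima–Paris 1, Paris–Sofia 5, Oslo–Sofia 9] → take Lima–Paris (1); add Paris.
Step 6: frontier [Delhi–Oslo 9, Lagos–Oslo 7, Oslo–Paris 7, Oslo–Sofia 9] → take Lagos–Oslo (7); add Oslo.
Vertex order: Seoul, Delhi, Lagos, Sofia, Lima, Paris, Oslo. The 4th vertex is Sofia.

Sofia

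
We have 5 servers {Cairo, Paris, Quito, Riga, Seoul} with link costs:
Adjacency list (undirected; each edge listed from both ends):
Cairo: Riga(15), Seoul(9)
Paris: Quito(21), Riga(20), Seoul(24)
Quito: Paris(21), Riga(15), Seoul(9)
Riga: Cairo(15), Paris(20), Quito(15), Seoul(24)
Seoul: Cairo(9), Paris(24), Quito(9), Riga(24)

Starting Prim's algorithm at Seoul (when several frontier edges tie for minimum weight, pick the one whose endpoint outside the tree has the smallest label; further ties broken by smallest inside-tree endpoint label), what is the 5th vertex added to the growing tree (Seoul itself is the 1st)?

Prim's algorithm from Seoul:
Step 1: cheapest edge leaving the tree is Cairo Seoul (9); add Cairo.
Step 2: cheapest edge leaving the tree is Quito Seoul (9); add Quito.
Step 3: cheapest edge leaving the tree is Cairo Riga (15); add Riga.
Step 4: cheapest edge leaving the tree is Paris Riga (20); add Paris.
Vertex order: Seoul, Cairo, Quito, Riga, Paris. The 5th vertex is Paris.

Paris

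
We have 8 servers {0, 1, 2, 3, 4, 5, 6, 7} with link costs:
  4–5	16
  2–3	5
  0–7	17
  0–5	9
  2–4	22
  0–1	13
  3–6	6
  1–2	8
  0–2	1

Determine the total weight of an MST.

62

Kruskal: consider edges lightest-first.
0–2 (1): add — endpoints in different components.
2–3 (5): add — endpoints in different components.
3–6 (6): add — endpoints in different components.
1–2 (8): add — endpoints in different components.
0–5 (9): add — endpoints in different components.
0–1 (13): skip — 0 and 1 already connected.
4–5 (16): add — endpoints in different components.
0–7 (17): add — endpoints in different components.
MST edges: 0–2, 2–3, 3–6, 1–2, 0–5, 4–5, 0–7; total weight 1+5+6+8+9+16+17 = 62.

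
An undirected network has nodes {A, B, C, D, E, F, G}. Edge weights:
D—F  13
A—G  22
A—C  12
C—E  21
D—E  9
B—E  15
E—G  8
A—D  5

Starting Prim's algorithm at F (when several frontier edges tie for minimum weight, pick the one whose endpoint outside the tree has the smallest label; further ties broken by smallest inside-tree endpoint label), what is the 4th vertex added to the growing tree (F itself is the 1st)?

Grow the tree from F using Prim:
Step 1: frontier [D—F 13] → take D—F (13); add D.
Step 2: frontier [A—D 5, D—E 9] → take A—D (5); add A.
Step 3: frontier [A—C 12, A—G 22, D—E 9] → take D—E (9); add E.
Step 4: frontier [A—C 12, A—G 22, E—G 8, B—E 15, C—E 21] → take E—G (8); add G.
Step 5: frontier [A—C 12, B—E 15, C—E 21] → take A—C (12); add C.
Step 6: frontier [B—E 15] → take B—E (15); add B.
Vertex order: F, D, A, E, G, C, B. The 4th vertex is E.

E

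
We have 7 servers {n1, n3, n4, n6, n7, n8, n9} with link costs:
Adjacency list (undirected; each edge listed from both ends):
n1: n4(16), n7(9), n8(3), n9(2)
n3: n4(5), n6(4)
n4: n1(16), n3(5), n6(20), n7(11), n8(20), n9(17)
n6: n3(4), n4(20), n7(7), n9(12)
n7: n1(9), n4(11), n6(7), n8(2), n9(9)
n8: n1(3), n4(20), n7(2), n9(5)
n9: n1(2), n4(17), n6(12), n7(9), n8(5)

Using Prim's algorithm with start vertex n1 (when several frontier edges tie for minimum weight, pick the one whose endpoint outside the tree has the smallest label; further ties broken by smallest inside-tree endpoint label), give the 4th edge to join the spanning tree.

Prim's algorithm from n1:
Step 1: cheapest edge leaving the tree is n1—n9 (2); add n9.
Step 2: cheapest edge leaving the tree is n1—n8 (3); add n8.
Step 3: cheapest edge leaving the tree is n7—n8 (2); add n7.
Step 4: cheapest edge leaving the tree is n6—n7 (7); add n6.
Step 5: cheapest edge leaving the tree is n3—n6 (4); add n3.
Step 6: cheapest edge leaving the tree is n3—n4 (5); add n4.
The 4th edge added is n6—n7.

n6-n7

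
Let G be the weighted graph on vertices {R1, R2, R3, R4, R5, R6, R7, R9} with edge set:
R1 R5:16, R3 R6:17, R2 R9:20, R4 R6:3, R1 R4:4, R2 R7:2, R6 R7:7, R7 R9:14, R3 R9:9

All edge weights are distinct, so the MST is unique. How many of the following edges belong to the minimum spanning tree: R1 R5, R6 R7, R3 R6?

2

Kruskal's algorithm — process edges by increasing weight (ties by edge label):
R2 R7 (2): add — endpoints in different components.
R4 R6 (3): add — endpoints in different components.
R1 R4 (4): add — endpoints in different components.
R6 R7 (7): add — endpoints in different components.
R3 R9 (9): add — endpoints in different components.
R7 R9 (14): add — endpoints in different components.
R1 R5 (16): add — endpoints in different components.
MST edge set: {R2 R7, R4 R6, R1 R4, R6 R7, R3 R9, R7 R9, R1 R5}.
Of the listed edges, {R1 R5, R6 R7} are in the MST → 2.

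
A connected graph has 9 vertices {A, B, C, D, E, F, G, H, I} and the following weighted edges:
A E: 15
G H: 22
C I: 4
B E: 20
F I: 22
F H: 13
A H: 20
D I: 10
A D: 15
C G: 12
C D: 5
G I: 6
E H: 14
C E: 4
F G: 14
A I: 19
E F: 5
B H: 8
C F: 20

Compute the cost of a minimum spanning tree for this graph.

60

Kruskal: consider edges lightest-first.
C E (4): add — endpoints in different components.
C I (4): add — endpoints in different components.
C D (5): add — endpoints in different components.
E F (5): add — endpoints in different components.
G I (6): add — endpoints in different components.
B H (8): add — endpoints in different components.
D I (10): skip — D and I already connected.
C G (12): skip — C and G already connected.
F H (13): add — endpoints in different components.
E H (14): skip — E and H already connected.
F G (14): skip — F and G already connected.
A D (15): add — endpoints in different components.
MST edges: C E, C I, C D, E F, G I, B H, F H, A D; total weight 4+4+5+5+6+8+13+15 = 60.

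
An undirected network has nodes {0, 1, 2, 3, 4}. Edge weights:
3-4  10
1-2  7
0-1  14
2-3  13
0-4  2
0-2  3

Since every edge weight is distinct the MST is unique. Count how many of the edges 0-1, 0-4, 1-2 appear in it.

Kruskal's algorithm — process edges by increasing weight (ties by edge label):
0-4 (2): add. Components now {0,4} {1} {2} {3}
0-2 (3): add. Components now {0,2,4} {1} {3}
1-2 (7): add. Components now {0,1,2,4} {3}
3-4 (10): add. Components now {0,1,2,3,4}
MST edge set: {0-4, 0-2, 1-2, 3-4}.
Of the listed edges, {0-4, 1-2} are in the MST → 2.

2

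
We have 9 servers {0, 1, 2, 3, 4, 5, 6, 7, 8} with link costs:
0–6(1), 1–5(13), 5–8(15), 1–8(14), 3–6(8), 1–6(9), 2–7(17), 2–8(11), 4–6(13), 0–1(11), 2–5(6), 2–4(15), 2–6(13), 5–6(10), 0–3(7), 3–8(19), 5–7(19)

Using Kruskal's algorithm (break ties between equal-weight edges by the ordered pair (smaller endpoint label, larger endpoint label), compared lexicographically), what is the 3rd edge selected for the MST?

Sort edges by weight, then run Kruskal:
0–6 (1): add — endpoints in different components.
2–5 (6): add — endpoints in different components.
0–3 (7): add — endpoints in different components.
3–6 (8): skip — 3 and 6 already connected.
1–6 (9): add — endpoints in different components.
5–6 (10): add — endpoints in different components.
0–1 (11): skip — 0 and 1 already connected.
2–8 (11): add — endpoints in different components.
1–5 (13): skip — 1 and 5 already connected.
2–6 (13): skip — 2 and 6 already connected.
4–6 (13): add — endpoints in different components.
1–8 (14): skip — 1 and 8 already connected.
2–4 (15): skip — 2 and 4 already connected.
5–8 (15): skip — 5 and 8 already connected.
2–7 (17): add — endpoints in different components.
The 3rd edge added is 0–3.

0-3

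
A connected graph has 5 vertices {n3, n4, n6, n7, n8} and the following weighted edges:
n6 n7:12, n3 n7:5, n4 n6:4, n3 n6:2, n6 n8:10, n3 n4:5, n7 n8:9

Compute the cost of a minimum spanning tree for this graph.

Kruskal: consider edges lightest-first.
n3 n6 (2): add. Components now {n3,n6} {n4} {n7} {n8}
n4 n6 (4): add. Components now {n3,n4,n6} {n7} {n8}
n3 n4 (5): skip — n3 and n4 already connected.
n3 n7 (5): add. Components now {n3,n4,n6,n7} {n8}
n7 n8 (9): add. Components now {n3,n4,n6,n7,n8}
MST edges: n3 n6, n4 n6, n3 n7, n7 n8; total weight 2+4+5+9 = 20.

20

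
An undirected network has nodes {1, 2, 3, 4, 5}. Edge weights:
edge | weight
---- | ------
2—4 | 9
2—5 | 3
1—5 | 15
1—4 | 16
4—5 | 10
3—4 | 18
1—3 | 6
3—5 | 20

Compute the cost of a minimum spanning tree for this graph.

Kruskal: consider edges lightest-first.
2—5 (3): add — endpoints in different components.
1—3 (6): add — endpoints in different components.
2—4 (9): add — endpoints in different components.
4—5 (10): skip — 4 and 5 already connected.
1—5 (15): add — endpoints in different components.
MST edges: 2—5, 1—3, 2—4, 1—5; total weight 3+6+9+15 = 33.

33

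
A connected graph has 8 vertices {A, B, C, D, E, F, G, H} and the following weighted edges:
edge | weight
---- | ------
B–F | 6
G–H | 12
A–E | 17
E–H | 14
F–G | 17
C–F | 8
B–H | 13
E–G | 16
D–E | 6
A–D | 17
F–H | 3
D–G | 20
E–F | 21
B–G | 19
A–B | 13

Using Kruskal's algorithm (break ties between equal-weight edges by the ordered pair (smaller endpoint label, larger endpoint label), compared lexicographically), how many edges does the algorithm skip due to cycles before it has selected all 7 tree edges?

1

Kruskal's algorithm — process edges by increasing weight (ties by edge label):
F–H (3): add — endpoints in different components.
B–F (6): add — endpoints in different components.
D–E (6): add — endpoints in different components.
C–F (8): add — endpoints in different components.
G–H (12): add — endpoints in different components.
A–B (13): add — endpoints in different components.
B–H (13): skip — B and H already connected.
E–H (14): add — endpoints in different components.
Edges rejected before the tree was complete: 1.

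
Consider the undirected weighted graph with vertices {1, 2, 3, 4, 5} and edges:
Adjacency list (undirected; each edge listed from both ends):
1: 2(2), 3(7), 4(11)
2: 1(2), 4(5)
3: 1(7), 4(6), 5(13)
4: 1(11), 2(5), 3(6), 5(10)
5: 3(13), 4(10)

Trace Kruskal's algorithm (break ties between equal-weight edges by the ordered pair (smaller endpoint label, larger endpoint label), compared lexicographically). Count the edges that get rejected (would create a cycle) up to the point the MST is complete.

1

Kruskal's algorithm — process edges by increasing weight (ties by edge label):
1—2 (2): add. Components now {1,2} {3} {4} {5}
2—4 (5): add. Components now {1,2,4} {3} {5}
3—4 (6): add. Components now {1,2,3,4} {5}
1—3 (7): skip — 1 and 3 already connected.
4—5 (10): add. Components now {1,2,3,4,5}
Edges rejected before the tree was complete: 1.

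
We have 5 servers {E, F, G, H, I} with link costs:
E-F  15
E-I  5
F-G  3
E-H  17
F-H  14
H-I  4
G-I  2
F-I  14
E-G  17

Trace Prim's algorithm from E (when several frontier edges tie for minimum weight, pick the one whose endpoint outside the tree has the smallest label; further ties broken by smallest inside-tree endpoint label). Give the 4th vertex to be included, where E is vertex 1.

Prim's algorithm from E:
Step 1: frontier [E-I 5, E-F 15, E-G 17, E-H 17] → take E-I (5); add I.
Step 2: frontier [E-F 15, E-G 17, E-H 17, G-I 2, H-I 4, F-I 14] → take G-I (2); add G.
Step 3: frontier [E-F 15, E-H 17, F-G 3, H-I 4, F-I 14] → take F-G (3); add F.
Step 4: frontier [E-H 17, F-H 14, H-I 4] → take H-I (4); add H.
Vertex order: E, I, G, F, H. The 4th vertex is F.

F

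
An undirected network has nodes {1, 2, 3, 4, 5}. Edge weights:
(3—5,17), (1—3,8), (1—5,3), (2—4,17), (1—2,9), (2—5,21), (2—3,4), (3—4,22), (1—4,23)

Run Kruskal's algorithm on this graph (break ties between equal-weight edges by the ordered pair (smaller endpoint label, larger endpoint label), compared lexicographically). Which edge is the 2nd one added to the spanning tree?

Sort edges by weight, then run Kruskal:
1—5 (3): add. Components now {1,5} {2} {3} {4}
2—3 (4): add. Components now {1,5} {2,3} {4}
1—3 (8): add. Components now {1,2,3,5} {4}
1—2 (9): skip — 1 and 2 already connected.
2—4 (17): add. Components now {1,2,3,4,5}
The 2nd edge added is 2—3.

2-3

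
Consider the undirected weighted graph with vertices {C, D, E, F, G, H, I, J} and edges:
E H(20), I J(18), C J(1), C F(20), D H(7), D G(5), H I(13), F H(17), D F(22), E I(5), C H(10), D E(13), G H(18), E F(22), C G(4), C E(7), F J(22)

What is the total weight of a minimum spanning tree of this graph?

Prim, starting at F.
Step 1: cheapest edge leaving the tree is F H (17); add H.
Step 2: cheapest edge leaving the tree is D H (7); add D.
Step 3: cheapest edge leaving the tree is D G (5); add G.
Step 4: cheapest edge leaving the tree is C G (4); add C.
Step 5: cheapest edge leaving the tree is C J (1); add J.
Step 6: cheapest edge leaving the tree is C E (7); add E.
Step 7: cheapest edge leaving the tree is E I (5); add I.
MST edges: F H, D H, D G, C G, C J, C E, E I; total weight 17+7+5+4+1+7+5 = 46.

46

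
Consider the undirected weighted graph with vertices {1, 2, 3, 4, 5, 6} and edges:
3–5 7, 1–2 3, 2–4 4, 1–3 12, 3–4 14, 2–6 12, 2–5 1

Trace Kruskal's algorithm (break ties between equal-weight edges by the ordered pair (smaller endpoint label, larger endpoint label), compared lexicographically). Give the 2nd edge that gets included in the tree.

Kruskal: consider edges lightest-first.
2–5 (1): add. Components now {1} {2,5} {3} {4} {6}
1–2 (3): add. Components now {1,2,5} {3} {4} {6}
2–4 (4): add. Components now {1,2,4,5} {3} {6}
3–5 (7): add. Components now {1,2,3,4,5} {6}
1–3 (12): skip — 1 and 3 already connected.
2–6 (12): add. Components now {1,2,3,4,5,6}
The 2nd edge added is 1–2.

1-2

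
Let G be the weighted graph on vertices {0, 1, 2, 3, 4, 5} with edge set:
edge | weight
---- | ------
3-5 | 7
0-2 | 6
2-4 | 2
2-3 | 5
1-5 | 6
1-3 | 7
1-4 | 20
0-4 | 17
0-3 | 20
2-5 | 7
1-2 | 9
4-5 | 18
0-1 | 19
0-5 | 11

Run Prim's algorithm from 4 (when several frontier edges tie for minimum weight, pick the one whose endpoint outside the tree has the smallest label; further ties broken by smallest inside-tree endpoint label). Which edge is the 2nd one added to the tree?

Grow the tree from 4 using Prim:
Step 1: frontier [2-4 2, 0-4 17, 4-5 18, 1-4 20] → take 2-4 (2); add 2.
Step 2: frontier [2-3 5, 0-2 6, 2-5 7, 1-2 9, 0-4 17, 4-5 18, 1-4 20] → take 2-3 (5); add 3.
Step 3: frontier [0-2 6, 2-5 7, 1-2 9, 1-3 7, 3-5 7, 0-3 20, 0-4 17, 4-5 18, 1-4 20] → take 0-2 (6); add 0.
Step 4: frontier [0-5 11, 0-1 19, 2-5 7, 1-2 9, 1-3 7, 3-5 7, 4-5 18, 1-4 20] → take 1-3 (7); add 1.
Step 5: frontier [0-5 11, 1-5 6, 2-5 7, 3-5 7, 4-5 18] → take 1-5 (6); add 5.
The 2nd edge added is 2-3.

2-3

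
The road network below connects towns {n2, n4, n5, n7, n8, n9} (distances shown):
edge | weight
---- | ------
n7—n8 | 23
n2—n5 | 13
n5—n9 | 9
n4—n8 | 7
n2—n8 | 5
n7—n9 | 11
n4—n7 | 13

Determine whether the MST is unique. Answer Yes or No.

No

Kruskal: consider edges lightest-first.
n2—n8 (5): add. Components now {n5} {n2,n8} {n9} {n4} {n7}
n4—n8 (7): add. Components now {n5} {n2,n4,n8} {n9} {n7}
n5—n9 (9): add. Components now {n5,n9} {n2,n4,n8} {n7}
n7—n9 (11): add. Components now {n5,n7,n9} {n2,n4,n8}
n2—n5 (13): add. Components now {n2,n4,n5,n7,n8,n9}
Non-tree edge n4—n7 has weight 13, equal to the heaviest edge on its tree cycle — swapping gives another MST of the same weight. Not unique.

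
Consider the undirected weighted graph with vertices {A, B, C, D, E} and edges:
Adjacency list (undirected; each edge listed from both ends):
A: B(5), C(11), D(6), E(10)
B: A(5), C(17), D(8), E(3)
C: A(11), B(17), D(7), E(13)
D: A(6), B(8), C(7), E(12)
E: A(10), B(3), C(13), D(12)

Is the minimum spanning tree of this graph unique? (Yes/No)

Kruskal's algorithm — process edges by increasing weight (ties by edge label):
B–E (3): add — endpoints in different components.
A–B (5): add — endpoints in different components.
A–D (6): add — endpoints in different components.
C–D (7): add — endpoints in different components.
Every non-tree edge has weight strictly greater than the heaviest edge on the tree path between its endpoints, so the MST is unique.

Yes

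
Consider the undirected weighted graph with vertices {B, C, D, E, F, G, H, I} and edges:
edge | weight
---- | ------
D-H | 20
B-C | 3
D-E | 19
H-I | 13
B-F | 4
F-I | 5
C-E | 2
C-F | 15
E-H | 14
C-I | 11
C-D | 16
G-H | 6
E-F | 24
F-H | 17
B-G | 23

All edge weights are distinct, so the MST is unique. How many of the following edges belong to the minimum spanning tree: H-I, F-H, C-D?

Sort edges by weight, then run Kruskal:
C-E (2): add — endpoints in different components.
B-C (3): add — endpoints in different components.
B-F (4): add — endpoints in different components.
F-I (5): add — endpoints in different components.
G-H (6): add — endpoints in different components.
C-I (11): skip — C and I already connected.
H-I (13): add — endpoints in different components.
E-H (14): skip — E and H already connected.
C-F (15): skip — C and F already connected.
C-D (16): add — endpoints in different components.
MST edge set: {C-E, B-C, B-F, F-I, G-H, H-I, C-D}.
Of the listed edges, {H-I, C-D} are in the MST → 2.

2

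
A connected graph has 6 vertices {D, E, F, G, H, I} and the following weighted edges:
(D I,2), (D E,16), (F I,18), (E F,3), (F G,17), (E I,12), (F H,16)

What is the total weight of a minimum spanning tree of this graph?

50

Prim, starting at G.
Step 1: cheapest edge leaving the tree is F G (17); add F.
Step 2: cheapest edge leaving the tree is E F (3); add E.
Step 3: cheapest edge leaving the tree is E I (12); add I.
Step 4: cheapest edge leaving the tree is D I (2); add D.
Step 5: cheapest edge leaving the tree is F H (16); add H.
MST edges: F G, E F, E I, D I, F H; total weight 17+3+12+2+16 = 50.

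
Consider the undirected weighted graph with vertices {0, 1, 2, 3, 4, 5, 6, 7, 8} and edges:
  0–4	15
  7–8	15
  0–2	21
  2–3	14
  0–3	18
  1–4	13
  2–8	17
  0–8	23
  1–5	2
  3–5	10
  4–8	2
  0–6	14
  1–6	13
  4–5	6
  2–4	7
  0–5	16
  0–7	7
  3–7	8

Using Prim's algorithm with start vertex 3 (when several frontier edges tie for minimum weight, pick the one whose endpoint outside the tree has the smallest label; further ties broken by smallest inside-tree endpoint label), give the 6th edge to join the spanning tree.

Prim, starting at 3.
Step 1: cheapest edge leaving the tree is 3–7 (8); add 7.
Step 2: cheapest edge leaving the tree is 0–7 (7); add 0.
Step 3: cheapest edge leaving the tree is 3–5 (10); add 5.
Step 4: cheapest edge leaving the tree is 1–5 (2); add 1.
Step 5: cheapest edge leaving the tree is 4–5 (6); add 4.
Step 6: cheapest edge leaving the tree is 4–8 (2); add 8.
Step 7: cheapest edge leaving the tree is 2–4 (7); add 2.
Step 8: cheapest edge leaving the tree is 1–6 (13); add 6.
The 6th edge added is 4–8.

4-8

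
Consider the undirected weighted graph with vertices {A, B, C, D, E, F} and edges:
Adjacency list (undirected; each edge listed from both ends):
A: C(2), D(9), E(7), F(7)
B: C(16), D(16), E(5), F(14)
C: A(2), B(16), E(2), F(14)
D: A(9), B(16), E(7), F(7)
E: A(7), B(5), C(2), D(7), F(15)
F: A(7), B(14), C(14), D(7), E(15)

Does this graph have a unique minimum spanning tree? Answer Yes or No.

Kruskal's algorithm — process edges by increasing weight (ties by edge label):
A–C (2): add — endpoints in different components.
C–E (2): add — endpoints in different components.
B–E (5): add — endpoints in different components.
A–E (7): skip — A and E already connected.
A–F (7): add — endpoints in different components.
D–E (7): add — endpoints in different components.
Non-tree edge D–F has weight 7, equal to the heaviest edge on its tree cycle — swapping gives another MST of the same weight. Not unique.

No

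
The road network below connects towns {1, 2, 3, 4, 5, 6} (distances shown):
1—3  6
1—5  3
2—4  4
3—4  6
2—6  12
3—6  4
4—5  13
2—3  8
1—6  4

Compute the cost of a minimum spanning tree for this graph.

21

Prim's algorithm from 1:
Step 1: frontier [1—5 3, 1—6 4, 1—3 6] → take 1—5 (3); add 5.
Step 2: frontier [1—6 4, 1—3 6, 4—5 13] → take 1—6 (4); add 6.
Step 3: frontier [1—3 6, 4—5 13, 3—6 4, 2—6 12] → take 3—6 (4); add 3.
Step 4: frontier [3—4 6, 2—3 8, 4—5 13, 2—6 12] → take 3—4 (6); add 4.
Step 5: frontier [2—3 8, 2—4 4, 2—6 12] → take 2—4 (4); add 2.
MST edges: 1—5, 1—6, 3—6, 3—4, 2—4; total weight 3+4+4+6+4 = 21.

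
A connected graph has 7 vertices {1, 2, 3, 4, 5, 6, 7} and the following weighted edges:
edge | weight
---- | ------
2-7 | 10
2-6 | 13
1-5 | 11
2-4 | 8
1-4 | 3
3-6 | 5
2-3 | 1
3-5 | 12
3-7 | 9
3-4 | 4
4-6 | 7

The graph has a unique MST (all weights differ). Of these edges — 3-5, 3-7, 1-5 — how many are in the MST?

2

Kruskal's algorithm — process edges by increasing weight (ties by edge label):
2-3 (1): add. Components now {1} {2,3} {4} {5} {6} {7}
1-4 (3): add. Components now {1,4} {2,3} {5} {6} {7}
3-4 (4): add. Components now {1,2,3,4} {5} {6} {7}
3-6 (5): add. Components now {1,2,3,4,6} {5} {7}
4-6 (7): skip — 4 and 6 already connected.
2-4 (8): skip — 2 and 4 already connected.
3-7 (9): add. Components now {1,2,3,4,6,7} {5}
2-7 (10): skip — 2 and 7 already connected.
1-5 (11): add. Components now {1,2,3,4,5,6,7}
MST edge set: {2-3, 1-4, 3-4, 3-6, 3-7, 1-5}.
Of the listed edges, {3-7, 1-5} are in the MST → 2.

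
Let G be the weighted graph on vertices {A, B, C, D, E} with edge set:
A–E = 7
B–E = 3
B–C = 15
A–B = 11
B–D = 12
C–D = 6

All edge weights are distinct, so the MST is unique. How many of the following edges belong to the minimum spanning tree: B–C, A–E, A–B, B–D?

2

Sort edges by weight, then run Kruskal:
B–E (3): add. Components now {A} {B,E} {C} {D}
C–D (6): add. Components now {A} {B,E} {C,D}
A–E (7): add. Components now {A,B,E} {C,D}
A–B (11): skip — A and B already connected.
B–D (12): add. Components now {A,B,C,D,E}
MST edge set: {B–E, C–D, A–E, B–D}.
Of the listed edges, {A–E, B–D} are in the MST → 2.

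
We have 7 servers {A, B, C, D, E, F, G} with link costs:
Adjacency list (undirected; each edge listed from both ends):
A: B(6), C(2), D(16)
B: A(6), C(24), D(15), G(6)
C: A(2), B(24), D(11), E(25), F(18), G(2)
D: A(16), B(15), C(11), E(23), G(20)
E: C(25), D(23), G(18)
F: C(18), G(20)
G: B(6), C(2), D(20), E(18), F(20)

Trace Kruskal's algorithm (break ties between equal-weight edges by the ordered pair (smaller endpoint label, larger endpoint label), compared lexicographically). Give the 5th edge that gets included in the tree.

C-F

Kruskal: consider edges lightest-first.
A-C (2): add. Components now {A,C} {B} {D} {E} {F} {G}
C-G (2): add. Components now {A,C,G} {B} {D} {E} {F}
A-B (6): add. Components now {A,B,C,G} {D} {E} {F}
B-G (6): skip — B and G already connected.
C-D (11): add. Components now {A,B,C,D,G} {E} {F}
B-D (15): skip — B and D already connected.
A-D (16): skip — A and D already connected.
C-F (18): add. Components now {A,B,C,D,F,G} {E}
E-G (18): add. Components now {A,B,C,D,E,F,G}
The 5th edge added is C-F.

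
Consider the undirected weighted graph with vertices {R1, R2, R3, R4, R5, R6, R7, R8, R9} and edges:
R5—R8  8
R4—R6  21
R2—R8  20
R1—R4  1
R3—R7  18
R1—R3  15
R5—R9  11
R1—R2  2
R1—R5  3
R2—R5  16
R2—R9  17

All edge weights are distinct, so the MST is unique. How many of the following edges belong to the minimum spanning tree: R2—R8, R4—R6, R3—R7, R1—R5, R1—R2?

4

Kruskal's algorithm — process edges by increasing weight (ties by edge label):
R1—R4 (1): add — endpoints in different components.
R1—R2 (2): add — endpoints in different components.
R1—R5 (3): add — endpoints in different components.
R5—R8 (8): add — endpoints in different components.
R5—R9 (11): add — endpoints in different components.
R1—R3 (15): add — endpoints in different components.
R2—R5 (16): skip — R5 and R2 already connected.
R2—R9 (17): skip — R9 and R2 already connected.
R3—R7 (18): add — endpoints in different components.
R2—R8 (20): skip — R8 and R2 already connected.
R4—R6 (21): add — endpoints in different components.
MST edge set: {R1—R4, R1—R2, R1—R5, R5—R8, R5—R9, R1—R3, R3—R7, R4—R6}.
Of the listed edges, {R4—R6, R3—R7, R1—R5, R1—R2} are in the MST → 4.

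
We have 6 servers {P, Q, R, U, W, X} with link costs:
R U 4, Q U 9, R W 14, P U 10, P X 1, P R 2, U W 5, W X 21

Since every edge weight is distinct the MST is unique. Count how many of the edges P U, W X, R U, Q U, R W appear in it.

Kruskal: consider edges lightest-first.
P X (1): add. Components now {P,X} {R} {W} {U} {Q}
P R (2): add. Components now {P,R,X} {W} {U} {Q}
R U (4): add. Components now {P,R,U,X} {W} {Q}
U W (5): add. Components now {P,R,U,W,X} {Q}
Q U (9): add. Components now {P,Q,R,U,W,X}
MST edge set: {P X, P R, R U, U W, Q U}.
Of the listed edges, {R U, Q U} are in the MST → 2.

2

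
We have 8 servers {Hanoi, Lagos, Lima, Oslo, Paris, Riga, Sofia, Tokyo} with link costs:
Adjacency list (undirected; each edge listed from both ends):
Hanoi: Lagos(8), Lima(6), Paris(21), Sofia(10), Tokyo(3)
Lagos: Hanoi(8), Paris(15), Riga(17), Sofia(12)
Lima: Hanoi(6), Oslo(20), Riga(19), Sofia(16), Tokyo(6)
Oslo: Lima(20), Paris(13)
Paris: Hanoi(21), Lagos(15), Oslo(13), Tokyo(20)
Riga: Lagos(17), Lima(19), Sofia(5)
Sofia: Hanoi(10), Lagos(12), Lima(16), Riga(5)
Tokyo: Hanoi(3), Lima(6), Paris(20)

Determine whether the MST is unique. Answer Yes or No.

Sort edges by weight, then run Kruskal:
Hanoi–Tokyo (3): add — endpoints in different components.
Riga–Sofia (5): add — endpoints in different components.
Hanoi–Lima (6): add — endpoints in different components.
Lima–Tokyo (6): skip — Lima and Tokyo already connected.
Hanoi–Lagos (8): add — endpoints in different components.
Hanoi–Sofia (10): add — endpoints in different components.
Lagos–Sofia (12): skip — Sofia and Lagos already connected.
Oslo–Paris (13): add — endpoints in different components.
Lagos–Paris (15): add — endpoints in different components.
Non-tree edge Lima–Tokyo has weight 6, equal to the heaviest edge on its tree cycle — swapping gives another MST of the same weight. Not unique.

No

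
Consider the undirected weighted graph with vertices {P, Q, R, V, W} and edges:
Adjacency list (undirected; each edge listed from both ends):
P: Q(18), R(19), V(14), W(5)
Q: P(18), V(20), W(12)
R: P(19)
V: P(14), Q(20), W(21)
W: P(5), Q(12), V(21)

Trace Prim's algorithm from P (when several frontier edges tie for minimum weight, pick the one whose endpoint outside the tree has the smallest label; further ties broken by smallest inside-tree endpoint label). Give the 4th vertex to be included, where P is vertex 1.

V

Prim, starting at P.
Step 1: frontier [P—W 5, P—V 14, P—Q 18, P—R 19] → take P—W (5); add W.
Step 2: frontier [P—V 14, P—Q 18, P—R 19, Q—W 12, V—W 21] → take Q—W (12); add Q.
Step 3: frontier [P—V 14, P—R 19, Q—V 20, V—W 21] → take P—V (14); add V.
Step 4: frontier [P—R 19] → take P—R (19); add R.
Vertex order: P, W, Q, V, R. The 4th vertex is V.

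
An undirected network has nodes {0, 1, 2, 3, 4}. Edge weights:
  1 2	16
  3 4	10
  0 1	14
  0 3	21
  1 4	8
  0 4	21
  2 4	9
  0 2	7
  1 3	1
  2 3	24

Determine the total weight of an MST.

25

Kruskal's algorithm — process edges by increasing weight (ties by edge label):
1 3 (1): add. Components now {0} {1,3} {2} {4}
0 2 (7): add. Components now {0,2} {1,3} {4}
1 4 (8): add. Components now {0,2} {1,3,4}
2 4 (9): add. Components now {0,1,2,3,4}
MST edges: 1 3, 0 2, 1 4, 2 4; total weight 1+7+8+9 = 25.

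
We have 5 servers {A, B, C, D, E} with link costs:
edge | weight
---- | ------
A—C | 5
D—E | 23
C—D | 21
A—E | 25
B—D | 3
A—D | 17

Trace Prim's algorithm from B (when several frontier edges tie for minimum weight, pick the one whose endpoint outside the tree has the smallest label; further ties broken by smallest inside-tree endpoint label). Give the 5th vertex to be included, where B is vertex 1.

E

Prim, starting at B.
Step 1: frontier [B—D 3] → take B—D (3); add D.
Step 2: frontier [A—D 17, C—D 21, D—E 23] → take A—D (17); add A.
Step 3: frontier [A—C 5, A—E 25, C—D 21, D—E 23] → take A—C (5); add C.
Step 4: frontier [A—E 25, D—E 23] → take D—E (23); add E.
Vertex order: B, D, A, C, E. The 5th vertex is E.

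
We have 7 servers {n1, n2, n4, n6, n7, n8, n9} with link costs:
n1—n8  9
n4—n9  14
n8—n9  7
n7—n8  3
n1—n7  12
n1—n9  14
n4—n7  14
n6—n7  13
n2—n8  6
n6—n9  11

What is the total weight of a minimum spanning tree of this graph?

50

Prim's algorithm from n6:
Step 1: frontier [n6—n9 11, n6—n7 13] → take n6—n9 (11); add n9.
Step 2: frontier [n6—n7 13, n8—n9 7, n1—n9 14, n4—n9 14] → take n8—n9 (7); add n8.
Step 3: frontier [n6—n7 13, n7—n8 3, n2—n8 6, n1—n8 9, n1—n9 14, n4—n9 14] → take n7—n8 (3); add n7.
Step 4: frontier [n1—n7 12, n4—n7 14, n2—n8 6, n1—n8 9, n1—n9 14, n4—n9 14] → take n2—n8 (6); add n2.
Step 5: frontier [n1—n7 12, n4—n7 14, n1—n8 9, n1—n9 14, n4—n9 14] → take n1—n8 (9); add n1.
Step 6: frontier [n4—n7 14, n4—n9 14] → take n4—n7 (14); add n4.
MST edges: n6—n9, n8—n9, n7—n8, n2—n8, n1—n8, n4—n7; total weight 11+7+3+6+9+14 = 50.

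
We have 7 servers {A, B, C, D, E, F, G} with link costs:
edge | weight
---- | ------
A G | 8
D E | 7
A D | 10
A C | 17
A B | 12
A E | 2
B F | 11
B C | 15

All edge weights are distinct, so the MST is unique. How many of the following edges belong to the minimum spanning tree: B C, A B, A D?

2

Kruskal's algorithm — process edges by increasing weight (ties by edge label):
A E (2): add. Components now {A,E} {B} {C} {D} {F} {G}
D E (7): add. Components now {A,D,E} {B} {C} {F} {G}
A G (8): add. Components now {A,D,E,G} {B} {C} {F}
A D (10): skip — A and D already connected.
B F (11): add. Components now {A,D,E,G} {B,F} {C}
A B (12): add. Components now {A,B,D,E,F,G} {C}
B C (15): add. Components now {A,B,C,D,E,F,G}
MST edge set: {A E, D E, A G, B F, A B, B C}.
Of the listed edges, {B C, A B} are in the MST → 2.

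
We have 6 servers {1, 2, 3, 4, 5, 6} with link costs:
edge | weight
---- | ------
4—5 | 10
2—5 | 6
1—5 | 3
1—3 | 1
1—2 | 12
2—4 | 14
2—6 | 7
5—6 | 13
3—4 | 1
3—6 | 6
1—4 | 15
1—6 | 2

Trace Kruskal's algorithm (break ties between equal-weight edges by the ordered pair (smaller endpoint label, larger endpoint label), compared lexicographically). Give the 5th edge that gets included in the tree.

Sort edges by weight, then run Kruskal:
1—3 (1): add — endpoints in different components.
3—4 (1): add — endpoints in different components.
1—6 (2): add — endpoints in different components.
1—5 (3): add — endpoints in different components.
2—5 (6): add — endpoints in different components.
The 5th edge added is 2—5.

2-5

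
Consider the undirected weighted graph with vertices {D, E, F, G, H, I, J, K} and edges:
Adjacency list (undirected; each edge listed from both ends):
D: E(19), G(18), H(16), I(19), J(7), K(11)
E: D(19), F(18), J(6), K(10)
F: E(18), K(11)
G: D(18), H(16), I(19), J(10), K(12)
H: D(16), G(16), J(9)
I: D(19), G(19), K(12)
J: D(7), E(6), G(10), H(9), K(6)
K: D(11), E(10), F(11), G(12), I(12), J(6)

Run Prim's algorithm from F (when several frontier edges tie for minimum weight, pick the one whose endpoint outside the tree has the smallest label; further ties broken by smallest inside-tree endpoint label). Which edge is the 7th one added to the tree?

I-K

Grow the tree from F using Prim:
Step 1: cheapest edge leaving the tree is F K (11); add K.
Step 2: cheapest edge leaving the tree is J K (6); add J.
Step 3: cheapest edge leaving the tree is E J (6); add E.
Step 4: cheapest edge leaving the tree is D J (7); add D.
Step 5: cheapest edge leaving the tree is H J (9); add H.
Step 6: cheapest edge leaving the tree is G J (10); add G.
Step 7: cheapest edge leaving the tree is I K (12); add I.
The 7th edge added is I K.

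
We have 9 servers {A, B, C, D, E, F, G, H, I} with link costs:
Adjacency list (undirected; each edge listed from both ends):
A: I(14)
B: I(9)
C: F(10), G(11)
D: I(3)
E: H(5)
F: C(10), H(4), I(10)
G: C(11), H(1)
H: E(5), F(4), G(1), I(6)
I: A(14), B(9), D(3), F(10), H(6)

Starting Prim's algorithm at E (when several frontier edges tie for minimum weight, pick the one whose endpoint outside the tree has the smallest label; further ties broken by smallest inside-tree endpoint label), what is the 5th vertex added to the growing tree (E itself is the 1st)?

Prim's algorithm from E:
Step 1: frontier [E-H 5] → take E-H (5); add H.
Step 2: frontier [G-H 1, F-H 4, H-I 6] → take G-H (1); add G.
Step 3: frontier [C-G 11, F-H 4, H-I 6] → take F-H (4); add F.
Step 4: frontier [C-F 10, F-I 10, C-G 11, H-I 6] → take H-I (6); add I.
Step 5: frontier [C-F 10, C-G 11, D-I 3, B-I 9, A-I 14] → take D-I (3); add D.
Step 6: frontier [C-F 10, C-G 11, B-I 9, A-I 14] → take B-I (9); add B.
Step 7: frontier [C-F 10, C-G 11, A-I 14] → take C-F (10); add C.
Step 8: frontier [A-I 14] → take A-I (14); add A.
Vertex order: E, H, G, F, I, D, B, C, A. The 5th vertex is I.

I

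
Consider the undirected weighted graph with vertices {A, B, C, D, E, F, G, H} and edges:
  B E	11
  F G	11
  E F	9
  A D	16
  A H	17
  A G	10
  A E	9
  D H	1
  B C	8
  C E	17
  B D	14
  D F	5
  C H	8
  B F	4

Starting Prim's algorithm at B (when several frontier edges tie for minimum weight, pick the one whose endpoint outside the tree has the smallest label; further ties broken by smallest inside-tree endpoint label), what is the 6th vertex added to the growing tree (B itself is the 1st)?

Grow the tree from B using Prim:
Step 1: cheapest edge leaving the tree is B F (4); add F.
Step 2: cheapest edge leaving the tree is D F (5); add D.
Step 3: cheapest edge leaving the tree is D H (1); add H.
Step 4: cheapest edge leaving the tree is B C (8); add C.
Step 5: cheapest edge leaving the tree is E F (9); add E.
Step 6: cheapest edge leaving the tree is A E (9); add A.
Step 7: cheapest edge leaving the tree is A G (10); add G.
Vertex order: B, F, D, H, C, E, A, G. The 6th vertex is E.

E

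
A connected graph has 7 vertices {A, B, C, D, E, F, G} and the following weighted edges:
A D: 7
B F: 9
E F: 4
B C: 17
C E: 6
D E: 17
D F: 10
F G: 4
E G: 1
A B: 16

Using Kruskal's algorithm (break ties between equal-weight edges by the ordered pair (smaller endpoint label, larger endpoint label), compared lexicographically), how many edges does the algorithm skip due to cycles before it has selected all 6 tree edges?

1

Kruskal: consider edges lightest-first.
E G (1): add. Components now {A} {B} {C} {D} {E,G} {F}
E F (4): add. Components now {A} {B} {C} {D} {E,F,G}
F G (4): skip — F and G already connected.
C E (6): add. Components now {A} {B} {C,E,F,G} {D}
A D (7): add. Components now {A,D} {B} {C,E,F,G}
B F (9): add. Components now {A,D} {B,C,E,F,G}
D F (10): add. Components now {A,B,C,D,E,F,G}
Edges rejected before the tree was complete: 1.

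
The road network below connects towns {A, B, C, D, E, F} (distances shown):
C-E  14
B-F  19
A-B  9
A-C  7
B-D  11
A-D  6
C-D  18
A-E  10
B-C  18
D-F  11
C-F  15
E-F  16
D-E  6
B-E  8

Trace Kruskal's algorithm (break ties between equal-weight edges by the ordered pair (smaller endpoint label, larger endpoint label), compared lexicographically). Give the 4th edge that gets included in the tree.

Sort edges by weight, then run Kruskal:
A-D (6): add — endpoints in different components.
D-E (6): add — endpoints in different components.
A-C (7): add — endpoints in different components.
B-E (8): add — endpoints in different components.
A-B (9): skip — A and B already connected.
A-E (10): skip — A and E already connected.
B-D (11): skip — B and D already connected.
D-F (11): add — endpoints in different components.
The 4th edge added is B-E.

B-E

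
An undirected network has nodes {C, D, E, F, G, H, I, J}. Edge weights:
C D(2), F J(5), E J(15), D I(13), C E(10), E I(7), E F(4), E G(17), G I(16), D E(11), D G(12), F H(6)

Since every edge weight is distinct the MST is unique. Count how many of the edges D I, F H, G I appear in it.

Kruskal: consider edges lightest-first.
C D (2): add — endpoints in different components.
E F (4): add — endpoints in different components.
F J (5): add — endpoints in different components.
F H (6): add — endpoints in different components.
E I (7): add — endpoints in different components.
C E (10): add — endpoints in different components.
D E (11): skip — D and E already connected.
D G (12): add — endpoints in different components.
MST edge set: {C D, E F, F J, F H, E I, C E, D G}.
Of the listed edges, {F H} are in the MST → 1.

1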